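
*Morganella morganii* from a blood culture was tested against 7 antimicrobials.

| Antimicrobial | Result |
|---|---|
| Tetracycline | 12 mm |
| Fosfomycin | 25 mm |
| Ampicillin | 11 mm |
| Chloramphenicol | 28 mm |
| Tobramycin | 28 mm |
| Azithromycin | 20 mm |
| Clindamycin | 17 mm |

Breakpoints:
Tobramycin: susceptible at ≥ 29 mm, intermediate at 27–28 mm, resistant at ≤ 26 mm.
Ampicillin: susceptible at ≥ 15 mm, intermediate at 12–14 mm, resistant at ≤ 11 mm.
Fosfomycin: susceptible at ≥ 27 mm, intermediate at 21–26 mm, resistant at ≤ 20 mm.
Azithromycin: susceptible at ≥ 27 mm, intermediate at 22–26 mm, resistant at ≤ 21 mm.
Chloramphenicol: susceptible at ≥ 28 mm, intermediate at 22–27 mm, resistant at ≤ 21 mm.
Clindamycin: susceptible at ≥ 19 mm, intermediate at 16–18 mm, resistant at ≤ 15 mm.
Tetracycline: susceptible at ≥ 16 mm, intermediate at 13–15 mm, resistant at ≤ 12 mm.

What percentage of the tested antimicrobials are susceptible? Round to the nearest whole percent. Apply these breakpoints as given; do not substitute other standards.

Tetracycline (12 mm) ≤ 12 mm ⇒ R
Fosfomycin: 25 mm is in 21–26 mm ⇒ intermediate
Ampicillin 11 mm: ≤ 11 mm → resistant
Chloramphenicol: 28 mm is ≥ 28 mm → Susceptible
Tobramycin: 28 mm is in 27–28 mm ⇒ intermediate
Azithromycin: 20 mm is ≤ 21 mm — resistant
Clindamycin (17 mm) in 16–18 mm ⇒ Intermediate
Susceptible: 1/7

14%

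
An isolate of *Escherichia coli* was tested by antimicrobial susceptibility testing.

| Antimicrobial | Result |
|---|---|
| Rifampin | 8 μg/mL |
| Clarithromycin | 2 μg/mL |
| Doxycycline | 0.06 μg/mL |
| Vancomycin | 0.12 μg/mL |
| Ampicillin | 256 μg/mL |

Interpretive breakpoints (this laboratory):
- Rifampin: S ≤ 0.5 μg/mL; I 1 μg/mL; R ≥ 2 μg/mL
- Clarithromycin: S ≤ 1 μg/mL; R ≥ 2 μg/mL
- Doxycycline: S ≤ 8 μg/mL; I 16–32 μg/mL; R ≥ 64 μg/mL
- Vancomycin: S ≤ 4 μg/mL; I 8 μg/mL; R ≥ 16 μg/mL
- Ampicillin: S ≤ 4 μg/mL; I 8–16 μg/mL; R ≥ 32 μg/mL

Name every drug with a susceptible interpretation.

doxycycline, vancomycin

Rifampin (8 μg/mL) ≥ 2 μg/mL — resistant
Clarithromycin: 2 μg/mL is ≥ 2 μg/mL ⇒ R
Doxycycline (0.06 μg/mL) ≤ 8 μg/mL → Susceptible
Vancomycin (0.12 μg/mL) ≤ 4 μg/mL — susceptible
Ampicillin 256 μg/mL: ≥ 32 μg/mL ⇒ Resistant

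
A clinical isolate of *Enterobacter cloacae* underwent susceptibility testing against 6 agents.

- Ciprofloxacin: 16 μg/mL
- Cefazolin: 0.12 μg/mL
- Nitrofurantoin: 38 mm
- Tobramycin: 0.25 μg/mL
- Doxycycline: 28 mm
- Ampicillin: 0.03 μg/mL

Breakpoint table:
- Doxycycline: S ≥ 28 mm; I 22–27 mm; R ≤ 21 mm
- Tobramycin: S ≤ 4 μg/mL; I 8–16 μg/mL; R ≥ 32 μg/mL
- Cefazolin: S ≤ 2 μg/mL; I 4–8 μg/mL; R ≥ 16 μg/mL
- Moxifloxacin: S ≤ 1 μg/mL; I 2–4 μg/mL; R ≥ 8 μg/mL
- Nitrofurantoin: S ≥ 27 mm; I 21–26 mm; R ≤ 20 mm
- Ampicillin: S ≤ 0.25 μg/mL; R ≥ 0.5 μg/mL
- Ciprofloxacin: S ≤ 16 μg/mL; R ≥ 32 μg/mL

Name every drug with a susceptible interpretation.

Ciprofloxacin (16 μg/mL) ≤ 16 μg/mL ⇒ Susceptible
Cefazolin 0.12 μg/mL: ≤ 2 μg/mL — S
Nitrofurantoin (38 mm) ≥ 27 mm — S
Tobramycin 0.25 μg/mL: ≤ 4 μg/mL — Susceptible
Doxycycline 28 mm: ≥ 28 mm ⇒ S
Ampicillin 0.03 μg/mL: ≤ 0.25 μg/mL ⇒ Susceptible

ciprofloxacin, cefazolin, nitrofurantoin, tobramycin, doxycycline, ampicillin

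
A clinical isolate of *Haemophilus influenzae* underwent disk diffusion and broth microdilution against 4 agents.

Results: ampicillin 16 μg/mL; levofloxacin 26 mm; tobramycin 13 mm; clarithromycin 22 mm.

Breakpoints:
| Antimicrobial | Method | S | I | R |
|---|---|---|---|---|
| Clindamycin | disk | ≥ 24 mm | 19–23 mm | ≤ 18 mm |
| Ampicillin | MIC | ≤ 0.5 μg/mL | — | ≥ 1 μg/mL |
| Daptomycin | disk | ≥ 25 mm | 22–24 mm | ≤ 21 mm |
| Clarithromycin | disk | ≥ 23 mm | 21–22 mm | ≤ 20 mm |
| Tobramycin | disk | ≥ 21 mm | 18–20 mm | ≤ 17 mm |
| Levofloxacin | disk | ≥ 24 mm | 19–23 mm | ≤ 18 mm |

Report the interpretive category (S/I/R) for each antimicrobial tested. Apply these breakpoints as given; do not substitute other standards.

Ampicillin: 16 μg/mL is ≥ 1 μg/mL ⇒ Resistant
Levofloxacin (26 mm) ≥ 24 mm ⇒ susceptible
Tobramycin: 13 mm is ≤ 17 mm — Resistant
Clarithromycin (22 mm) in 21–22 mm — I

R, S, R, I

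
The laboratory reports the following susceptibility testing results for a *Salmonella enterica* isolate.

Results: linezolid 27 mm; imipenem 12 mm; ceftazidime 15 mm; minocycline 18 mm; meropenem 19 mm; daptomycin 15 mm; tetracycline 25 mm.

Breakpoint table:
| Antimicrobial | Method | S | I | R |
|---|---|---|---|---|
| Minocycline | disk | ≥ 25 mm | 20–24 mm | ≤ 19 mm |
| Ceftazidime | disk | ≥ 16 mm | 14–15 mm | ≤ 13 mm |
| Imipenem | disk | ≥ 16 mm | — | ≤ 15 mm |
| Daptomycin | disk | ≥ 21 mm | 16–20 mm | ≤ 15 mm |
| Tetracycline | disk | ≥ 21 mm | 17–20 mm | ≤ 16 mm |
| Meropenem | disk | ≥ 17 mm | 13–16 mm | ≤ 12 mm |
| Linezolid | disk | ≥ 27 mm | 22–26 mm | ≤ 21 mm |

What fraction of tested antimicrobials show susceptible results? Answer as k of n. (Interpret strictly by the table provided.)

3 of 7

Linezolid (27 mm) ≥ 27 mm ⇒ Susceptible
Imipenem: 12 mm is ≤ 15 mm ⇒ resistant
Ceftazidime 15 mm: in 14–15 mm ⇒ I
Minocycline: 18 mm is ≤ 19 mm → R
Meropenem: 19 mm is ≥ 17 mm → Susceptible
Daptomycin: 15 mm is ≤ 15 mm → resistant
Tetracycline 25 mm: ≥ 21 mm → susceptible
Susceptible: 3/7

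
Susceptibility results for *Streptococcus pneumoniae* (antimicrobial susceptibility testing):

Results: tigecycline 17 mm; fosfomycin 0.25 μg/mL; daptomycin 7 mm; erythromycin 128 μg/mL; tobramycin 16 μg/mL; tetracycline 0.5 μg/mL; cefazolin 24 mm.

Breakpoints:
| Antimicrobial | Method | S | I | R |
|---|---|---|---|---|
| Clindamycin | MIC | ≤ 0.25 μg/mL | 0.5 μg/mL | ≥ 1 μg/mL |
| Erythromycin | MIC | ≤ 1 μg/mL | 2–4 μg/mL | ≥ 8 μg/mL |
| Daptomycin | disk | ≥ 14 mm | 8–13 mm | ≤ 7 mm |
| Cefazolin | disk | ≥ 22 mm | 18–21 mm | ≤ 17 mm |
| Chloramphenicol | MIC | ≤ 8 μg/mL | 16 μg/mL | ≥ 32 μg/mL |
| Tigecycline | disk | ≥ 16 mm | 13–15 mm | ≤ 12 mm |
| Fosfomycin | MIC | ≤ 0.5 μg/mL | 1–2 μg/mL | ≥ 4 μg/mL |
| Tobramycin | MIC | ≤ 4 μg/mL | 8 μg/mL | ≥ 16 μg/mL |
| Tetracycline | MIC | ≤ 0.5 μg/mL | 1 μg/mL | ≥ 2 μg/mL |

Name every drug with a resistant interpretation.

daptomycin, erythromycin, tobramycin

Tigecycline (17 mm) ≥ 16 mm ⇒ Susceptible
Fosfomycin: 0.25 μg/mL is ≤ 0.5 μg/mL ⇒ susceptible
Daptomycin (7 mm) ≤ 7 mm ⇒ resistant
Erythromycin 128 μg/mL: ≥ 8 μg/mL — R
Tobramycin 16 μg/mL: ≥ 16 μg/mL → Resistant
Tetracycline 0.5 μg/mL: ≤ 0.5 μg/mL — susceptible
Cefazolin (24 mm) ≥ 22 mm ⇒ S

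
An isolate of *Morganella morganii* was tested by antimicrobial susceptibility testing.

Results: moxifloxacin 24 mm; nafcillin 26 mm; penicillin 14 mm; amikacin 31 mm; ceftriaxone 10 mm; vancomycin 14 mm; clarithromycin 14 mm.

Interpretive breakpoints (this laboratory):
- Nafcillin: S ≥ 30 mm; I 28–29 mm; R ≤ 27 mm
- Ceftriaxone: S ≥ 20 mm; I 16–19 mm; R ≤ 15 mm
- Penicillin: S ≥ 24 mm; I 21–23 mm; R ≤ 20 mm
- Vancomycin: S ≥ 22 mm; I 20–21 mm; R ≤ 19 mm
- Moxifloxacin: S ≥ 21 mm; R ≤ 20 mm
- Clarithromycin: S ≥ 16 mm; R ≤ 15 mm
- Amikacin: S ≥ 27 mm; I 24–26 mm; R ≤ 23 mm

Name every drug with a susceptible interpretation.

moxifloxacin, amikacin

Moxifloxacin 24 mm: ≥ 21 mm ⇒ S
Nafcillin: 26 mm is ≤ 27 mm — Resistant
Penicillin 14 mm: ≤ 20 mm → R
Amikacin: 31 mm is ≥ 27 mm ⇒ susceptible
Ceftriaxone 10 mm: ≤ 15 mm — Resistant
Vancomycin (14 mm) ≤ 19 mm ⇒ R
Clarithromycin 14 mm: ≤ 15 mm — Resistant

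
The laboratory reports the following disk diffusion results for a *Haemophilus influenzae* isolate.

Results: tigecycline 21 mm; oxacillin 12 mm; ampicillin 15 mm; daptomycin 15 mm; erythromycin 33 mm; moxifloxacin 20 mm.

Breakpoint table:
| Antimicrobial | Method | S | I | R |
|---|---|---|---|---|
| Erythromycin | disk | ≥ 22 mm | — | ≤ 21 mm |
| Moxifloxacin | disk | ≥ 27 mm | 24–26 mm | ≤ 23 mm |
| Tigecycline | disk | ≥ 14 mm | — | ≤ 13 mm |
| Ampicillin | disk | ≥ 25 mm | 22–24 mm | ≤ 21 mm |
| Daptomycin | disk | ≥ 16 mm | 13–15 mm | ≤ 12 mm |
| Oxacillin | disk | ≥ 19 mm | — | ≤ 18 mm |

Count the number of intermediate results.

1

Tigecycline 21 mm: ≥ 14 mm → susceptible
Oxacillin (12 mm) ≤ 18 mm — Resistant
Ampicillin: 15 mm is ≤ 21 mm → resistant
Daptomycin (15 mm) in 13–15 mm — Intermediate
Erythromycin 33 mm: ≥ 22 mm ⇒ S
Moxifloxacin (20 mm) ≤ 23 mm → R
Intermediate: 1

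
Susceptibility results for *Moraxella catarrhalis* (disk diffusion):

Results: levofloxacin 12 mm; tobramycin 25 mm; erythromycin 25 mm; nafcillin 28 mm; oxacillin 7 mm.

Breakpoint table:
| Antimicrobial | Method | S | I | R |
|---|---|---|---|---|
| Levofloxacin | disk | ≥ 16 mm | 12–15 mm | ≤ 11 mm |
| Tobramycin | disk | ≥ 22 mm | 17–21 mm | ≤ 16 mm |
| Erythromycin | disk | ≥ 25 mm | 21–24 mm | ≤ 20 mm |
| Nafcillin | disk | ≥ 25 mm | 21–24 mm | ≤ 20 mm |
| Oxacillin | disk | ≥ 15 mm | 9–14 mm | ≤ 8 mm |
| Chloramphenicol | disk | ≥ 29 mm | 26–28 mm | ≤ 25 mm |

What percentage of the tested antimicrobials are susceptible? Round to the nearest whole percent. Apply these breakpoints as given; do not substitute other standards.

Levofloxacin: 12 mm is in 12–15 mm → Intermediate
Tobramycin (25 mm) ≥ 22 mm — susceptible
Erythromycin 25 mm: ≥ 25 mm ⇒ susceptible
Nafcillin 28 mm: ≥ 25 mm ⇒ S
Oxacillin 7 mm: ≤ 8 mm → Resistant
Susceptible: 3/5

60%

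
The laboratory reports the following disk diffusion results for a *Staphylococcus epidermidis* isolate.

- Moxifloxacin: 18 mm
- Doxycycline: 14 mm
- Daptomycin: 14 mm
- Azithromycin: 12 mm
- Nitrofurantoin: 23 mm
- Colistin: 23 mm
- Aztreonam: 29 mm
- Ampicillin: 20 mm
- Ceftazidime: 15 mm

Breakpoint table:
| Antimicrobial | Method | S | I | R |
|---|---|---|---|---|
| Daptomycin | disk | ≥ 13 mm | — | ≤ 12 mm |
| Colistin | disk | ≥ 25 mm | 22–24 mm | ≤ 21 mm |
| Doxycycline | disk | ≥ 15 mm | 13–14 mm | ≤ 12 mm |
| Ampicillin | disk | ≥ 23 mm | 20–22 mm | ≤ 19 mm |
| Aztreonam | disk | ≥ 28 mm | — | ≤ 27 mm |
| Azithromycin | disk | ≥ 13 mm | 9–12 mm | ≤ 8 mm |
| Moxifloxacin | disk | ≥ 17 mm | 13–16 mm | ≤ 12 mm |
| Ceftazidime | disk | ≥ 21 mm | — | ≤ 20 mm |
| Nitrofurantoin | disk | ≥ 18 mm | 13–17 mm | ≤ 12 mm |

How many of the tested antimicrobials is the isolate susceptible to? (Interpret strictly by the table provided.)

Moxifloxacin 18 mm: ≥ 17 mm — S
Doxycycline (14 mm) in 13–14 mm ⇒ I
Daptomycin (14 mm) ≥ 13 mm ⇒ Susceptible
Azithromycin: 12 mm is in 9–12 mm — Intermediate
Nitrofurantoin: 23 mm is ≥ 18 mm — S
Colistin: 23 mm is in 22–24 mm — intermediate
Aztreonam: 29 mm is ≥ 28 mm ⇒ Susceptible
Ampicillin (20 mm) in 20–22 mm ⇒ I
Ceftazidime (15 mm) ≤ 20 mm ⇒ resistant
Susceptible: 4

4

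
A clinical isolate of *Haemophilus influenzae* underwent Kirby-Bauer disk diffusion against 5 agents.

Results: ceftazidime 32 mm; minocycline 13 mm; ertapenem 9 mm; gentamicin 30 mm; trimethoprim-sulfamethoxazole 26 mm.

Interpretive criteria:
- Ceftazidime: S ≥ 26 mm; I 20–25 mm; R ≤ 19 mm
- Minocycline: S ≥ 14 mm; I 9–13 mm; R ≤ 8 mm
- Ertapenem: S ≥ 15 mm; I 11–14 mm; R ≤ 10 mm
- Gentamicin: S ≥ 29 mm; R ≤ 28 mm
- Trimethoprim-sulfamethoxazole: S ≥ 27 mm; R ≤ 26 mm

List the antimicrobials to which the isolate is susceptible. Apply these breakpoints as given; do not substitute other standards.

Ceftazidime 32 mm: ≥ 26 mm — susceptible
Minocycline 13 mm: in 9–13 mm ⇒ Intermediate
Ertapenem (9 mm) ≤ 10 mm → Resistant
Gentamicin (30 mm) ≥ 29 mm — Susceptible
Trimethoprim-sulfamethoxazole 26 mm: ≤ 26 mm ⇒ resistant

ceftazidime, gentamicin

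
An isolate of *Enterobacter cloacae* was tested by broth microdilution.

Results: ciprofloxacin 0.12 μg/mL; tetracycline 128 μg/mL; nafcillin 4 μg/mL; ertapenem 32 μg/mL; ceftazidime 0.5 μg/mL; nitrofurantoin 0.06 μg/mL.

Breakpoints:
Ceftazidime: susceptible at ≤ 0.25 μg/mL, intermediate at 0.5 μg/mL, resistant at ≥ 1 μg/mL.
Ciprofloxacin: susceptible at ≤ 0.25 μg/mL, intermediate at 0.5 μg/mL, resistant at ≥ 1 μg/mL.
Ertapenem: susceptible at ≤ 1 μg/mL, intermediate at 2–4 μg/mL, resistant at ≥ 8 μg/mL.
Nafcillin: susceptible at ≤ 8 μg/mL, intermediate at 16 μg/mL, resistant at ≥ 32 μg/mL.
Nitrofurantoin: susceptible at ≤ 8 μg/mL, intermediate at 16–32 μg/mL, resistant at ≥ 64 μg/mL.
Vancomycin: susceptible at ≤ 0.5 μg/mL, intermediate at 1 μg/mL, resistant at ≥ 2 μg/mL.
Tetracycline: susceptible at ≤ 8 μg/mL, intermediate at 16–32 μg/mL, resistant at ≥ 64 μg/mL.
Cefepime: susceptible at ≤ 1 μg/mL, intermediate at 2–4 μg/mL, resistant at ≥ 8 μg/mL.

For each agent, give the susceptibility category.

S, R, S, R, I, S

Ciprofloxacin (0.12 μg/mL) ≤ 0.25 μg/mL — susceptible
Tetracycline 128 μg/mL: ≥ 64 μg/mL — R
Nafcillin (4 μg/mL) ≤ 8 μg/mL — S
Ertapenem 32 μg/mL: ≥ 8 μg/mL → R
Ceftazidime 0.5 μg/mL: = 0.5 μg/mL — Intermediate
Nitrofurantoin: 0.06 μg/mL is ≤ 8 μg/mL ⇒ S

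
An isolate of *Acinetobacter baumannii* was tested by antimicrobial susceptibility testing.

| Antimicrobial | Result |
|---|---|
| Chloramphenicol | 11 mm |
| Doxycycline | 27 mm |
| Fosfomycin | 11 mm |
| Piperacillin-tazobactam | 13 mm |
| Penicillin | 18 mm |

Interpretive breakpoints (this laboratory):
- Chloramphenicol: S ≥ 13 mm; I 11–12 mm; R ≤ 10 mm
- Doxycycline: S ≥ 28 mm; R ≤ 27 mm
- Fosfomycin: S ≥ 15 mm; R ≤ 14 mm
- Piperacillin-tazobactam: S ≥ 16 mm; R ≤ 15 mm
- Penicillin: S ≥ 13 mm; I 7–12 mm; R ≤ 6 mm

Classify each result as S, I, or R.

I, R, R, R, S

Chloramphenicol 11 mm: in 11–12 mm → I
Doxycycline 27 mm: ≤ 27 mm → resistant
Fosfomycin (11 mm) ≤ 14 mm → R
Piperacillin-tazobactam (13 mm) ≤ 15 mm — R
Penicillin: 18 mm is ≥ 13 mm — Susceptible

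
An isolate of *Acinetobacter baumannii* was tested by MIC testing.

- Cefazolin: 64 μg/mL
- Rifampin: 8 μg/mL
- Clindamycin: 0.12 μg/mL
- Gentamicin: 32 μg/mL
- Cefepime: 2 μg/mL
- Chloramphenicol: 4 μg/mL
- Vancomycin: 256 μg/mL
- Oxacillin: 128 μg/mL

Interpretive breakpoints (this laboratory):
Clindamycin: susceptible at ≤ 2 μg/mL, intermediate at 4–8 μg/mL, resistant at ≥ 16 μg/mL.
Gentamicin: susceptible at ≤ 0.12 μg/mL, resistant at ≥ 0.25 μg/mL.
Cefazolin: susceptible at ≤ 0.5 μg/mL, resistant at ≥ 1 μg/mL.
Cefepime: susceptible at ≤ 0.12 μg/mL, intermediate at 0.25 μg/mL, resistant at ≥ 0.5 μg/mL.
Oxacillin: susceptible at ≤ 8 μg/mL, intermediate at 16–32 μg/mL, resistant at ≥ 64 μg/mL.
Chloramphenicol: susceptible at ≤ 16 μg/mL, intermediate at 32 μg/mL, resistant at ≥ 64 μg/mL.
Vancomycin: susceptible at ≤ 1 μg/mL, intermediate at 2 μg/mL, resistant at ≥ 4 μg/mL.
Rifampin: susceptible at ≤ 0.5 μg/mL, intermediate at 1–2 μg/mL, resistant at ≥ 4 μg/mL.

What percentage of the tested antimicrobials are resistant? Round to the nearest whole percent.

Cefazolin 64 μg/mL: ≥ 1 μg/mL — resistant
Rifampin: 8 μg/mL is ≥ 4 μg/mL — Resistant
Clindamycin 0.12 μg/mL: ≤ 2 μg/mL → Susceptible
Gentamicin 32 μg/mL: ≥ 0.25 μg/mL — R
Cefepime: 2 μg/mL is ≥ 0.5 μg/mL ⇒ resistant
Chloramphenicol (4 μg/mL) ≤ 16 μg/mL → S
Vancomycin: 256 μg/mL is ≥ 4 μg/mL → resistant
Oxacillin (128 μg/mL) ≥ 64 μg/mL — R
Resistant: 6/8

75%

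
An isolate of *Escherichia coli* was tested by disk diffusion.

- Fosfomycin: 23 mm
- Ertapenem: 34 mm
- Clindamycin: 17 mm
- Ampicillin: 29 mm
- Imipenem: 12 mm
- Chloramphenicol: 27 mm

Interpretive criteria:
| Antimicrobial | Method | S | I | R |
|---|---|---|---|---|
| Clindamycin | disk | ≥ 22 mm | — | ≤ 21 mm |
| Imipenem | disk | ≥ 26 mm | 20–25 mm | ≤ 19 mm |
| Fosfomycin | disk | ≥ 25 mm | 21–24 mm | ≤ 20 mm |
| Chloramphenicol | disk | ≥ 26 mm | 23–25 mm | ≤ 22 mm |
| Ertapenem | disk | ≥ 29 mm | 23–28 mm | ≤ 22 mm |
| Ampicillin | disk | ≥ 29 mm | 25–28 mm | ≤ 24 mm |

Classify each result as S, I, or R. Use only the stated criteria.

Fosfomycin 23 mm: in 21–24 mm — Intermediate
Ertapenem (34 mm) ≥ 29 mm ⇒ susceptible
Clindamycin: 17 mm is ≤ 21 mm ⇒ resistant
Ampicillin 29 mm: ≥ 29 mm ⇒ Susceptible
Imipenem 12 mm: ≤ 19 mm — Resistant
Chloramphenicol: 27 mm is ≥ 26 mm ⇒ susceptible

I, S, R, S, R, S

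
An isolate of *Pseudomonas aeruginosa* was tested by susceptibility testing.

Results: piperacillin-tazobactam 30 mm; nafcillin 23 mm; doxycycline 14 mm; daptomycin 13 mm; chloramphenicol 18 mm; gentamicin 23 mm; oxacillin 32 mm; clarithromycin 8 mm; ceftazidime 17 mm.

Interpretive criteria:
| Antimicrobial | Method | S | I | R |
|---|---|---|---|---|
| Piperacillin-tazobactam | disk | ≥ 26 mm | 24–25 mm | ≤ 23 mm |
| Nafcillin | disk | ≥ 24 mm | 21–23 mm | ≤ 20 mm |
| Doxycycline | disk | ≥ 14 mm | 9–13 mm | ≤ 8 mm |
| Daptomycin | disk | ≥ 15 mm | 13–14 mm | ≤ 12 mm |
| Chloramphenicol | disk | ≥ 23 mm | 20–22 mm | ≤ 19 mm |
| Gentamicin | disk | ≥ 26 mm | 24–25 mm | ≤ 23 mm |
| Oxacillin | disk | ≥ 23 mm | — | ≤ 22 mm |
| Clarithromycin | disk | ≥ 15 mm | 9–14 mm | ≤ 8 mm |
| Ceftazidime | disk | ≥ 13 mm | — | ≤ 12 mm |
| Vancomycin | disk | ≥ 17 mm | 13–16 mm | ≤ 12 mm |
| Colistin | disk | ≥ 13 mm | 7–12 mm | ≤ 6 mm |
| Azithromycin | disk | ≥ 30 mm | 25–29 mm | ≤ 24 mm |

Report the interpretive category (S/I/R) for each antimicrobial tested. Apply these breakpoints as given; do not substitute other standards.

S, I, S, I, R, R, S, R, S

Piperacillin-tazobactam (30 mm) ≥ 26 mm → susceptible
Nafcillin (23 mm) in 21–23 mm ⇒ intermediate
Doxycycline 14 mm: ≥ 14 mm → Susceptible
Daptomycin: 13 mm is in 13–14 mm → Intermediate
Chloramphenicol 18 mm: ≤ 19 mm ⇒ Resistant
Gentamicin (23 mm) ≤ 23 mm ⇒ resistant
Oxacillin: 32 mm is ≥ 23 mm ⇒ susceptible
Clarithromycin 8 mm: ≤ 8 mm ⇒ Resistant
Ceftazidime 17 mm: ≥ 13 mm ⇒ susceptible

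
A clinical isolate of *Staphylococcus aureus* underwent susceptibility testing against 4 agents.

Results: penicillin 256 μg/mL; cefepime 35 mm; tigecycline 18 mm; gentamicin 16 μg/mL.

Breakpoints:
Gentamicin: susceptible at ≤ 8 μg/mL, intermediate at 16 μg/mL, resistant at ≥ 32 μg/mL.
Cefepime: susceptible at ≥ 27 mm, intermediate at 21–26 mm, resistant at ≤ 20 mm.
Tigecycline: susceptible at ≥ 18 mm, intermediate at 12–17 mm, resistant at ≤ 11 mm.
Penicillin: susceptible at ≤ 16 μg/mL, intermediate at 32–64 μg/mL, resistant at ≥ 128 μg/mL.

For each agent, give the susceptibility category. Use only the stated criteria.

Penicillin 256 μg/mL: ≥ 128 μg/mL → R
Cefepime (35 mm) ≥ 27 mm — susceptible
Tigecycline 18 mm: ≥ 18 mm — susceptible
Gentamicin: 16 μg/mL is = 16 μg/mL ⇒ Intermediate

R, S, S, I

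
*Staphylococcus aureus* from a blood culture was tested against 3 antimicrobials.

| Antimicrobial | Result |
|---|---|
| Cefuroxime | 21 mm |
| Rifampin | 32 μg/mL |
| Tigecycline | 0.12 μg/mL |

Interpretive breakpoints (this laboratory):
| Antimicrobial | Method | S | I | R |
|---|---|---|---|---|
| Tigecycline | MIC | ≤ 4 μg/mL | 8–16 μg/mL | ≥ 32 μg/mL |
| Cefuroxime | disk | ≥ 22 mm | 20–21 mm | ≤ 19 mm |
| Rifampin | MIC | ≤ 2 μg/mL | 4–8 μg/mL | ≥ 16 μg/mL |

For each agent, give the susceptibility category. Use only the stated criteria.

I, R, S

Cefuroxime (21 mm) in 20–21 mm → I
Rifampin (32 μg/mL) ≥ 16 μg/mL → resistant
Tigecycline (0.12 μg/mL) ≤ 4 μg/mL — Susceptible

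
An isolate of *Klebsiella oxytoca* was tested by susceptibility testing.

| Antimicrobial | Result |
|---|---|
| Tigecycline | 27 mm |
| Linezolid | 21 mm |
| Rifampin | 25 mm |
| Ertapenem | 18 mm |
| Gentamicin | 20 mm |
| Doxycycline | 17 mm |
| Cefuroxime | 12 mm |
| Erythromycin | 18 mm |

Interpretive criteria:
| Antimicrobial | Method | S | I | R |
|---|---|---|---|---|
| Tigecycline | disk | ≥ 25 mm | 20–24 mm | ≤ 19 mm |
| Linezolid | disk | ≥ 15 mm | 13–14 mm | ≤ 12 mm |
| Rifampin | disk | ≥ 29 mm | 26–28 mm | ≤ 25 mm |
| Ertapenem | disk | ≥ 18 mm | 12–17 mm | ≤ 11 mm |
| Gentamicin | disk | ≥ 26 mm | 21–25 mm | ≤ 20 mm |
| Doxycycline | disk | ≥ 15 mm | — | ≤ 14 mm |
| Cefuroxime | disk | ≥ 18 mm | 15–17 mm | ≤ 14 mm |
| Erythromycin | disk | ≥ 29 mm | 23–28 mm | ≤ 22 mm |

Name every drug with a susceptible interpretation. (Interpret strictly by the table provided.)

tigecycline, linezolid, ertapenem, doxycycline

Tigecycline: 27 mm is ≥ 25 mm ⇒ S
Linezolid (21 mm) ≥ 15 mm → Susceptible
Rifampin (25 mm) ≤ 25 mm ⇒ resistant
Ertapenem (18 mm) ≥ 18 mm — susceptible
Gentamicin 20 mm: ≤ 20 mm → resistant
Doxycycline (17 mm) ≥ 15 mm — Susceptible
Cefuroxime: 12 mm is ≤ 14 mm ⇒ Resistant
Erythromycin 18 mm: ≤ 22 mm → Resistant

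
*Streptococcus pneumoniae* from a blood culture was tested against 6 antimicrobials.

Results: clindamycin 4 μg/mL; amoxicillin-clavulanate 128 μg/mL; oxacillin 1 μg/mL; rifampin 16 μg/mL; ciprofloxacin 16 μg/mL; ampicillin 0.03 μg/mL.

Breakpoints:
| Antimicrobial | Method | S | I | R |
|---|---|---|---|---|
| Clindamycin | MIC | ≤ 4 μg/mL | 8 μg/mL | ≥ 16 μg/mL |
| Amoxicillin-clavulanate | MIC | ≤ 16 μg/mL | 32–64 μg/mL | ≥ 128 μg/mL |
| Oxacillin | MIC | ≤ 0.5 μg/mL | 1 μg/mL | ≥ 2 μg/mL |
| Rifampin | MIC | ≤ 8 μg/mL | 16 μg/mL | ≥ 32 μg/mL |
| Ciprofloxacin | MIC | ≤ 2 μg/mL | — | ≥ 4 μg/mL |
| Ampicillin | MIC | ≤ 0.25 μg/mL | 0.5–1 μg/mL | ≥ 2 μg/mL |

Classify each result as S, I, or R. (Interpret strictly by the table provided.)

S, R, I, I, R, S

Clindamycin 4 μg/mL: ≤ 4 μg/mL — Susceptible
Amoxicillin-clavulanate (128 μg/mL) ≥ 128 μg/mL — R
Oxacillin (1 μg/mL) = 1 μg/mL — Intermediate
Rifampin 16 μg/mL: = 16 μg/mL → Intermediate
Ciprofloxacin (16 μg/mL) ≥ 4 μg/mL → Resistant
Ampicillin: 0.03 μg/mL is ≤ 0.25 μg/mL ⇒ S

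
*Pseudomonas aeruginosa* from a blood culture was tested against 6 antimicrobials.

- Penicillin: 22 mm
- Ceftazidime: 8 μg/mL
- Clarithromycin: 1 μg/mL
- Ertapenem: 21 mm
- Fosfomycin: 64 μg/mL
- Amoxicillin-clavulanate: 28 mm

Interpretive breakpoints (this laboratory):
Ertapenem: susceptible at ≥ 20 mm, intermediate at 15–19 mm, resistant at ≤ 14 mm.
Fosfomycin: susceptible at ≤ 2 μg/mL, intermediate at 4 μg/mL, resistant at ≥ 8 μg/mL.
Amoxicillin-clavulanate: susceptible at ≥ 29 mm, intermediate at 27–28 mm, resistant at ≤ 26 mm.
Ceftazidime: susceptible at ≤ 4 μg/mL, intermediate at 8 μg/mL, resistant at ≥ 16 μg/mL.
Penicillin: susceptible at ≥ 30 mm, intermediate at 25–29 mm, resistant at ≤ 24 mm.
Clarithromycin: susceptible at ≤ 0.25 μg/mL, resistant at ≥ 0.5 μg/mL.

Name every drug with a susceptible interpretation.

ertapenem

Penicillin 22 mm: ≤ 24 mm ⇒ Resistant
Ceftazidime: 8 μg/mL is = 8 μg/mL — Intermediate
Clarithromycin 1 μg/mL: ≥ 0.5 μg/mL → Resistant
Ertapenem (21 mm) ≥ 20 mm — S
Fosfomycin 64 μg/mL: ≥ 8 μg/mL → resistant
Amoxicillin-clavulanate (28 mm) in 27–28 mm — intermediate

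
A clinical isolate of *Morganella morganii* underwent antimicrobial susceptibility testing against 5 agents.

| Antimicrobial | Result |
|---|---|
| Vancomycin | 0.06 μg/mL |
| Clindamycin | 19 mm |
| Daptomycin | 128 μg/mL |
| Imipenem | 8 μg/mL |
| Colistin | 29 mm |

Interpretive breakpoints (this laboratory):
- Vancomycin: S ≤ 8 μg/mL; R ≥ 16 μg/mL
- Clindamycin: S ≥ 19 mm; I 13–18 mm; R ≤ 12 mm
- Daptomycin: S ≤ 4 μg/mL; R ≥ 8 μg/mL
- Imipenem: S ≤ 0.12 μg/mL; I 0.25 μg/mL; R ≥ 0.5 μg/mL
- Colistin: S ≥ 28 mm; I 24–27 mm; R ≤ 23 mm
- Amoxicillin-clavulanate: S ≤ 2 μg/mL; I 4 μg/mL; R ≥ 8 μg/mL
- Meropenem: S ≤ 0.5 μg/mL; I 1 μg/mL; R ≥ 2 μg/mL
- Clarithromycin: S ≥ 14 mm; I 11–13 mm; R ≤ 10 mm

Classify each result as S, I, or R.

S, S, R, R, S

Vancomycin 0.06 μg/mL: ≤ 8 μg/mL → S
Clindamycin (19 mm) ≥ 19 mm — Susceptible
Daptomycin (128 μg/mL) ≥ 8 μg/mL → R
Imipenem 8 μg/mL: ≥ 0.5 μg/mL — R
Colistin (29 mm) ≥ 28 mm — susceptible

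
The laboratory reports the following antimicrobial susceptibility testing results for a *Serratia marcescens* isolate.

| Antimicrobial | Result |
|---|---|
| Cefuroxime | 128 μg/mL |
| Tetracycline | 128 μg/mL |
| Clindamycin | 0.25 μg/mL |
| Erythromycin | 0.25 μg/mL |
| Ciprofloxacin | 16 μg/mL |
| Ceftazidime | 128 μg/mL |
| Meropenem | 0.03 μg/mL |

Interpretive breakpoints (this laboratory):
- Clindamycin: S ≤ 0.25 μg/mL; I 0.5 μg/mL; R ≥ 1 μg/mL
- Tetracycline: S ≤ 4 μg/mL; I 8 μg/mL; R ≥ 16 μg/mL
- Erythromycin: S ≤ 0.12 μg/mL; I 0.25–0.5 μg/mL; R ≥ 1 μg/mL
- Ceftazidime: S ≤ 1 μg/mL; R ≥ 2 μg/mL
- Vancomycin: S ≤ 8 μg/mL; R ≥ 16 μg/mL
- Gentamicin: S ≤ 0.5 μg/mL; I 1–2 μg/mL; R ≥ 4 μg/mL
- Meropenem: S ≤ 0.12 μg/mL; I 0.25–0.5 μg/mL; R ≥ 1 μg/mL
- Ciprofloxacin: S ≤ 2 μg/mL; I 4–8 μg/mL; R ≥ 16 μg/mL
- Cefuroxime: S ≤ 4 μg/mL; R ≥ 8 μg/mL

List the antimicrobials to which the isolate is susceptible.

Cefuroxime 128 μg/mL: ≥ 8 μg/mL — resistant
Tetracycline 128 μg/mL: ≥ 16 μg/mL → resistant
Clindamycin 0.25 μg/mL: ≤ 0.25 μg/mL ⇒ S
Erythromycin: 0.25 μg/mL is in 0.25–0.5 μg/mL ⇒ intermediate
Ciprofloxacin: 16 μg/mL is ≥ 16 μg/mL — R
Ceftazidime: 128 μg/mL is ≥ 2 μg/mL — resistant
Meropenem: 0.03 μg/mL is ≤ 0.12 μg/mL ⇒ Susceptible

clindamycin, meropenem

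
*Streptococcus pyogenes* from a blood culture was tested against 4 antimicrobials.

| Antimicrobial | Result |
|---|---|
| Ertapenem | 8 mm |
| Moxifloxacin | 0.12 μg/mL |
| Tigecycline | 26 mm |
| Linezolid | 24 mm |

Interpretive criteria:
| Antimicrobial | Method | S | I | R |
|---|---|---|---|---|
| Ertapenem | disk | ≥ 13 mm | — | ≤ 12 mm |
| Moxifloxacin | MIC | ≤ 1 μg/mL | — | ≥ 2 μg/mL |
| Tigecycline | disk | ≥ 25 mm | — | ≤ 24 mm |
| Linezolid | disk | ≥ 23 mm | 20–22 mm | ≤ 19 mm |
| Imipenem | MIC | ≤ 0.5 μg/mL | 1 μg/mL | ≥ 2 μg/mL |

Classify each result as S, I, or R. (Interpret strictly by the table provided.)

R, S, S, S

Ertapenem: 8 mm is ≤ 12 mm ⇒ resistant
Moxifloxacin (0.12 μg/mL) ≤ 1 μg/mL → S
Tigecycline 26 mm: ≥ 25 mm → S
Linezolid 24 mm: ≥ 23 mm ⇒ S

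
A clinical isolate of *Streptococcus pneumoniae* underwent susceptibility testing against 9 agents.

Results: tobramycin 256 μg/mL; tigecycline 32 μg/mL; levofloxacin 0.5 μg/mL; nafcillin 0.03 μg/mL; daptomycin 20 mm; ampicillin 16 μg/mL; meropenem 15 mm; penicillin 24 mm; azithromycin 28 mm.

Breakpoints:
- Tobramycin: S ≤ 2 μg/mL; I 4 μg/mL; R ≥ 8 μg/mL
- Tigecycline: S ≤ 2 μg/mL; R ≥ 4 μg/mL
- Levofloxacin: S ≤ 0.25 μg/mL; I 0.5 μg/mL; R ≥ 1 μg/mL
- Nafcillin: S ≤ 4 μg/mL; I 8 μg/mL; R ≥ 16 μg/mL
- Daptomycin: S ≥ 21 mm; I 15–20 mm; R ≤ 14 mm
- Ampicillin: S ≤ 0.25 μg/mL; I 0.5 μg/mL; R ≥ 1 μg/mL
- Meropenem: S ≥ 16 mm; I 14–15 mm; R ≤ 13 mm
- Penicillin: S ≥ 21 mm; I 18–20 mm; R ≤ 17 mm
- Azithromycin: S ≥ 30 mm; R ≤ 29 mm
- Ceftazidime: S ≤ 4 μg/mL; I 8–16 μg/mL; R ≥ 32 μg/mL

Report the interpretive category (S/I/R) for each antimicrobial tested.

Tobramycin: 256 μg/mL is ≥ 8 μg/mL → Resistant
Tigecycline (32 μg/mL) ≥ 4 μg/mL — Resistant
Levofloxacin: 0.5 μg/mL is = 0.5 μg/mL — I
Nafcillin (0.03 μg/mL) ≤ 4 μg/mL ⇒ Susceptible
Daptomycin 20 mm: in 15–20 mm ⇒ intermediate
Ampicillin (16 μg/mL) ≥ 1 μg/mL — R
Meropenem: 15 mm is in 14–15 mm → I
Penicillin 24 mm: ≥ 21 mm ⇒ Susceptible
Azithromycin (28 mm) ≤ 29 mm — R

R, R, I, S, I, R, I, S, R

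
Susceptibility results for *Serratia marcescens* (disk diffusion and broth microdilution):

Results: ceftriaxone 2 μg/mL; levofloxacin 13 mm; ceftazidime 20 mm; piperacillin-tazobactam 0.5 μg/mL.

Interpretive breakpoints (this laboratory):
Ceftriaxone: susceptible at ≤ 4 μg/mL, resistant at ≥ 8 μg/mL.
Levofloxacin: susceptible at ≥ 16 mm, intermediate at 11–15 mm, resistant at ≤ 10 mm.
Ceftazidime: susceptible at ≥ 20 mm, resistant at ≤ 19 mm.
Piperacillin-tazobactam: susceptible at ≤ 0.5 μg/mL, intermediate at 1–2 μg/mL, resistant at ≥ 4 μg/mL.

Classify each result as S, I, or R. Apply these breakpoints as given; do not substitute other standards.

Ceftriaxone: 2 μg/mL is ≤ 4 μg/mL — S
Levofloxacin: 13 mm is in 11–15 mm ⇒ intermediate
Ceftazidime (20 mm) ≥ 20 mm ⇒ Susceptible
Piperacillin-tazobactam (0.5 μg/mL) ≤ 0.5 μg/mL — Susceptible

S, I, S, S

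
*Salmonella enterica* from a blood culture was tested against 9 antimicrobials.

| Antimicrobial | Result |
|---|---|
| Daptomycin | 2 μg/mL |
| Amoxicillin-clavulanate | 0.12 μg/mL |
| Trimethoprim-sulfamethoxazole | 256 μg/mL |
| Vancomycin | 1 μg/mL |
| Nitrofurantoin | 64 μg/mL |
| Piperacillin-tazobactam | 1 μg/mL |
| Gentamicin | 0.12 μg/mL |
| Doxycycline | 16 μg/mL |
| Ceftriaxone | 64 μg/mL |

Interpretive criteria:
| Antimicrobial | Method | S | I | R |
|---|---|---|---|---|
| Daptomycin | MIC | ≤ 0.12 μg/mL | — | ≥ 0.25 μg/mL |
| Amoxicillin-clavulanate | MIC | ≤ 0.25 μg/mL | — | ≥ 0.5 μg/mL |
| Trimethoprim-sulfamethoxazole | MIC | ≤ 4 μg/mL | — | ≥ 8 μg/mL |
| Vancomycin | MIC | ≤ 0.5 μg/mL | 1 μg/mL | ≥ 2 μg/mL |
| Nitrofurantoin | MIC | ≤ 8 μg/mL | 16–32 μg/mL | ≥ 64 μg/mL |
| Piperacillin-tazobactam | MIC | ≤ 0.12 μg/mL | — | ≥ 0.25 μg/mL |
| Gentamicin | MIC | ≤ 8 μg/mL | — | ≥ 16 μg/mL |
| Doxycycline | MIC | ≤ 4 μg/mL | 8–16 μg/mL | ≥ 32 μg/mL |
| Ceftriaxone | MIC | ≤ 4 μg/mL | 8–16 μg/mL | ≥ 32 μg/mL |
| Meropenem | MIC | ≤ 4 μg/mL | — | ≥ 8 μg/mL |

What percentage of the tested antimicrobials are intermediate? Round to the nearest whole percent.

Daptomycin: 2 μg/mL is ≥ 0.25 μg/mL ⇒ resistant
Amoxicillin-clavulanate (0.12 μg/mL) ≤ 0.25 μg/mL — susceptible
Trimethoprim-sulfamethoxazole 256 μg/mL: ≥ 8 μg/mL — Resistant
Vancomycin (1 μg/mL) = 1 μg/mL — I
Nitrofurantoin 64 μg/mL: ≥ 64 μg/mL — resistant
Piperacillin-tazobactam (1 μg/mL) ≥ 0.25 μg/mL ⇒ Resistant
Gentamicin: 0.12 μg/mL is ≤ 8 μg/mL ⇒ S
Doxycycline: 16 μg/mL is in 8–16 μg/mL — Intermediate
Ceftriaxone 64 μg/mL: ≥ 32 μg/mL ⇒ R
Intermediate: 2/9

22%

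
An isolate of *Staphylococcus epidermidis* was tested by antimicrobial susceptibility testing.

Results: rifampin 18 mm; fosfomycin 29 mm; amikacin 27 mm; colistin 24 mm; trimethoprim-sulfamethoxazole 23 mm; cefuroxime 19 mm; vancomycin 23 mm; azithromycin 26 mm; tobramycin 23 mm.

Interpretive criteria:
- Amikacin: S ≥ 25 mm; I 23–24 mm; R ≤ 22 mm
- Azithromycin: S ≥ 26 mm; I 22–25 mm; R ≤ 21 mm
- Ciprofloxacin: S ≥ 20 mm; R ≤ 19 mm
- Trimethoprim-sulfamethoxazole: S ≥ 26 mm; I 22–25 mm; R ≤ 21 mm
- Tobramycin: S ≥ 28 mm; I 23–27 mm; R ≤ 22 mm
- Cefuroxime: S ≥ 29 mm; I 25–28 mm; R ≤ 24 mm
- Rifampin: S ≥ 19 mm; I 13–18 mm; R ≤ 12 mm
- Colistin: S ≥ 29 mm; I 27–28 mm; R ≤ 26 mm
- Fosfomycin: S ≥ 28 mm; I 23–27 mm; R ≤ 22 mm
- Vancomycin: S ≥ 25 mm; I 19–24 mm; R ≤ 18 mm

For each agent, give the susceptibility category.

Rifampin: 18 mm is in 13–18 mm ⇒ intermediate
Fosfomycin 29 mm: ≥ 28 mm → Susceptible
Amikacin 27 mm: ≥ 25 mm — S
Colistin (24 mm) ≤ 26 mm ⇒ R
Trimethoprim-sulfamethoxazole 23 mm: in 22–25 mm → Intermediate
Cefuroxime 19 mm: ≤ 24 mm — resistant
Vancomycin 23 mm: in 19–24 mm → I
Azithromycin: 26 mm is ≥ 26 mm → Susceptible
Tobramycin: 23 mm is in 23–27 mm → I

I, S, S, R, I, R, I, S, I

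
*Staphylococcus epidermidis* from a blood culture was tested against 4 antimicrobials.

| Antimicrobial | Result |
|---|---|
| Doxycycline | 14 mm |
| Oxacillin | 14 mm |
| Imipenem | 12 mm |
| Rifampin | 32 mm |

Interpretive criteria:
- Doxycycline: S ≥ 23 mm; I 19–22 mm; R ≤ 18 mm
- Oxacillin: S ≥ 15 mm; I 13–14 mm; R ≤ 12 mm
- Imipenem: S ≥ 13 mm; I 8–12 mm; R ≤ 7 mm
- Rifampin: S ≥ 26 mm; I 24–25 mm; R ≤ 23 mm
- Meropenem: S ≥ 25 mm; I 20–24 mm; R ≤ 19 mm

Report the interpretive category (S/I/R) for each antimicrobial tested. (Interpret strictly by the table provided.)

R, I, I, S

Doxycycline: 14 mm is ≤ 18 mm ⇒ resistant
Oxacillin (14 mm) in 13–14 mm — Intermediate
Imipenem: 12 mm is in 8–12 mm — intermediate
Rifampin 32 mm: ≥ 26 mm — Susceptible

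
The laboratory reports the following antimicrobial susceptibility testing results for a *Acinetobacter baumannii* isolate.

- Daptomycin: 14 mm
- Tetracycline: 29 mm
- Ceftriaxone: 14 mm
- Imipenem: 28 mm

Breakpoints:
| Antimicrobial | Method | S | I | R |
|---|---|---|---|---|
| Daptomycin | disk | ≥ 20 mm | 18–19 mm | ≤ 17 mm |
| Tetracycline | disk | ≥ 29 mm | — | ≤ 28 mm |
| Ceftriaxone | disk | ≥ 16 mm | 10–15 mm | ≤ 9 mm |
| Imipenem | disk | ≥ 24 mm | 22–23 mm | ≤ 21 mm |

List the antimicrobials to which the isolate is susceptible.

Daptomycin (14 mm) ≤ 17 mm — R
Tetracycline (29 mm) ≥ 29 mm → susceptible
Ceftriaxone: 14 mm is in 10–15 mm ⇒ Intermediate
Imipenem 28 mm: ≥ 24 mm → susceptible

tetracycline, imipenem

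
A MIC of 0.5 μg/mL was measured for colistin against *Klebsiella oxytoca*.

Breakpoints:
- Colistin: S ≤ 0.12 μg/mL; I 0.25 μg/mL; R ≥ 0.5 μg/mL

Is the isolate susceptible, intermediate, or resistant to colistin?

Colistin (0.5 μg/mL) ≥ 0.5 μg/mL ⇒ R

R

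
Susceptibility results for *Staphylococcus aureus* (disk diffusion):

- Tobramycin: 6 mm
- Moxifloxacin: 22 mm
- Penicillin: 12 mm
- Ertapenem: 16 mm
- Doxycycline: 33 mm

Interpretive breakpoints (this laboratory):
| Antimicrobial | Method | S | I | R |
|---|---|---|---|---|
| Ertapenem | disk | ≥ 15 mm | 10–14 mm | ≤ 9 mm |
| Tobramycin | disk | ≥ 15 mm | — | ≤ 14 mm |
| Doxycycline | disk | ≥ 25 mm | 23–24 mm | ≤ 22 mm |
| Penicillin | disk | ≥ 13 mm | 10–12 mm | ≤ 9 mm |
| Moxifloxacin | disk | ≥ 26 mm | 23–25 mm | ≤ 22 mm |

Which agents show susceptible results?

Tobramycin: 6 mm is ≤ 14 mm — Resistant
Moxifloxacin (22 mm) ≤ 22 mm ⇒ Resistant
Penicillin: 12 mm is in 10–12 mm → Intermediate
Ertapenem: 16 mm is ≥ 15 mm → Susceptible
Doxycycline: 33 mm is ≥ 25 mm → susceptible

ertapenem, doxycycline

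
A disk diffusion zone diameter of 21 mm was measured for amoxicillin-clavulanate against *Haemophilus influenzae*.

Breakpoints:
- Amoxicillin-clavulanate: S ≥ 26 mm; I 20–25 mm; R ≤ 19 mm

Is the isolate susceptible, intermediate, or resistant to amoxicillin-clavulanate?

I

Amoxicillin-clavulanate 21 mm: in 20–25 mm → I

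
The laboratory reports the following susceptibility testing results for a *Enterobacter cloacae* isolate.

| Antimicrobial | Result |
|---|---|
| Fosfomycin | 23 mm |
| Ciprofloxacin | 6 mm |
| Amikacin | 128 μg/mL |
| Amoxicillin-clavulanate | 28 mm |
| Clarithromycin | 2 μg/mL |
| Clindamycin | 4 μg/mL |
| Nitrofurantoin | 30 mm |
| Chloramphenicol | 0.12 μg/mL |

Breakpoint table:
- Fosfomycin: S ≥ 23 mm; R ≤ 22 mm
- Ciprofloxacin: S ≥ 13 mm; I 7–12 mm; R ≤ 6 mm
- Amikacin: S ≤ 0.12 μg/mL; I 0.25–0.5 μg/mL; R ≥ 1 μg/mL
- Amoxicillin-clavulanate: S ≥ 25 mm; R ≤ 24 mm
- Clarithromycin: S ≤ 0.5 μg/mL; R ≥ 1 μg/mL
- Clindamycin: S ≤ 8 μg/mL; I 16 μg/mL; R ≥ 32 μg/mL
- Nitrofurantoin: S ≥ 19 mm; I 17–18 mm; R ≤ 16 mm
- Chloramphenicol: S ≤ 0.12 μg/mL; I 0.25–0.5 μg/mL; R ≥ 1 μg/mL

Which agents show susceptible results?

fosfomycin, amoxicillin-clavulanate, clindamycin, nitrofurantoin, chloramphenicol

Fosfomycin 23 mm: ≥ 23 mm ⇒ Susceptible
Ciprofloxacin: 6 mm is ≤ 6 mm — Resistant
Amikacin 128 μg/mL: ≥ 1 μg/mL — Resistant
Amoxicillin-clavulanate 28 mm: ≥ 25 mm — S
Clarithromycin (2 μg/mL) ≥ 1 μg/mL → Resistant
Clindamycin (4 μg/mL) ≤ 8 μg/mL ⇒ Susceptible
Nitrofurantoin (30 mm) ≥ 19 mm — susceptible
Chloramphenicol 0.12 μg/mL: ≤ 0.12 μg/mL — Susceptible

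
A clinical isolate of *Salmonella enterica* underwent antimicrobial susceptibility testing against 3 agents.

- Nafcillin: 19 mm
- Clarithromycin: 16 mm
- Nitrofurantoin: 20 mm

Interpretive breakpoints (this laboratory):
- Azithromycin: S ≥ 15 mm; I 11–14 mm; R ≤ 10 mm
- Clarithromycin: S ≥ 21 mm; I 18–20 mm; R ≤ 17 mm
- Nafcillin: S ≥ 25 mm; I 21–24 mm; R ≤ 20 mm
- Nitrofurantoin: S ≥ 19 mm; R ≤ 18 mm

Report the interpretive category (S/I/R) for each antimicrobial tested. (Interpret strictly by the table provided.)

Nafcillin (19 mm) ≤ 20 mm → Resistant
Clarithromycin: 16 mm is ≤ 17 mm → R
Nitrofurantoin 20 mm: ≥ 19 mm — susceptible

R, R, S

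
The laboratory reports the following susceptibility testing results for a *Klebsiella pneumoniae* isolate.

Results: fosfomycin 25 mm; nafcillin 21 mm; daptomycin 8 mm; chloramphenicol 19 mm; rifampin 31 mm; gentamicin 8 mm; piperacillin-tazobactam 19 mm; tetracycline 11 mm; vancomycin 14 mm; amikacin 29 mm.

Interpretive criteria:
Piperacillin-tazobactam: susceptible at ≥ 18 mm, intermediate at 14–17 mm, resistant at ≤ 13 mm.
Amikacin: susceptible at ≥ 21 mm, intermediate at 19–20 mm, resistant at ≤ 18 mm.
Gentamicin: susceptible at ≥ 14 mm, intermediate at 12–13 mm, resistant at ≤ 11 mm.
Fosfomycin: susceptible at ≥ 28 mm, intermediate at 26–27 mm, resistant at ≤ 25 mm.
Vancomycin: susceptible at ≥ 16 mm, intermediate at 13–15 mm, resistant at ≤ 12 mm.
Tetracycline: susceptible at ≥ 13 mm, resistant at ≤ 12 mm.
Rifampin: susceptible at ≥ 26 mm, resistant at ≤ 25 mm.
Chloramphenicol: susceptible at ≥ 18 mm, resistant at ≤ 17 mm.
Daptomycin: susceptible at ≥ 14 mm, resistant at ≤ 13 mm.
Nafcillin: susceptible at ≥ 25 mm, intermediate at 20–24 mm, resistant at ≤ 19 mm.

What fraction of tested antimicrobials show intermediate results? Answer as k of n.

2 of 10

Fosfomycin: 25 mm is ≤ 25 mm → Resistant
Nafcillin: 21 mm is in 20–24 mm → Intermediate
Daptomycin (8 mm) ≤ 13 mm → R
Chloramphenicol: 19 mm is ≥ 18 mm → S
Rifampin: 31 mm is ≥ 26 mm → Susceptible
Gentamicin (8 mm) ≤ 11 mm ⇒ R
Piperacillin-tazobactam 19 mm: ≥ 18 mm ⇒ susceptible
Tetracycline (11 mm) ≤ 12 mm → resistant
Vancomycin (14 mm) in 13–15 mm ⇒ intermediate
Amikacin 29 mm: ≥ 21 mm ⇒ S
Intermediate: 2/10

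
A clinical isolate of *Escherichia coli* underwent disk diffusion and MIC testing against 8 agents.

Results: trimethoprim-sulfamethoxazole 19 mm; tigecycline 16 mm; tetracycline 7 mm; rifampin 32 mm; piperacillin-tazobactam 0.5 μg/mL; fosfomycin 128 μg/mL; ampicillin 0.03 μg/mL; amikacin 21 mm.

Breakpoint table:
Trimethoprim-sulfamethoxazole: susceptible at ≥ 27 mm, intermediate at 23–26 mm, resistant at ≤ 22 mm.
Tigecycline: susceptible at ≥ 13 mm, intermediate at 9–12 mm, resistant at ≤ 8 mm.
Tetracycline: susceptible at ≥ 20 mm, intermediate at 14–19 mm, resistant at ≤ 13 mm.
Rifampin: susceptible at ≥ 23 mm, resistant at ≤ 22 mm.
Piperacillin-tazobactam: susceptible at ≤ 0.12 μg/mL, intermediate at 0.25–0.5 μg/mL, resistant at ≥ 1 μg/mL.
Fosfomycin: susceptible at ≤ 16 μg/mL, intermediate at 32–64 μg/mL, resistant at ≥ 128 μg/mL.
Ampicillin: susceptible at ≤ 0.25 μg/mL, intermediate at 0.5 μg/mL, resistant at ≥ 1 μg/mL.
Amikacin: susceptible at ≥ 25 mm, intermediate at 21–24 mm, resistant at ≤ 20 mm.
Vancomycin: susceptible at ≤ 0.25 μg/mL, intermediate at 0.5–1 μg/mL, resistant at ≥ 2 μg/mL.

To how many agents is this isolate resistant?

Trimethoprim-sulfamethoxazole (19 mm) ≤ 22 mm → resistant
Tigecycline 16 mm: ≥ 13 mm ⇒ Susceptible
Tetracycline (7 mm) ≤ 13 mm → R
Rifampin: 32 mm is ≥ 23 mm — Susceptible
Piperacillin-tazobactam: 0.5 μg/mL is in 0.25–0.5 μg/mL ⇒ I
Fosfomycin (128 μg/mL) ≥ 128 μg/mL → R
Ampicillin 0.03 μg/mL: ≤ 0.25 μg/mL ⇒ susceptible
Amikacin: 21 mm is in 21–24 mm → intermediate
Resistant: 3

3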